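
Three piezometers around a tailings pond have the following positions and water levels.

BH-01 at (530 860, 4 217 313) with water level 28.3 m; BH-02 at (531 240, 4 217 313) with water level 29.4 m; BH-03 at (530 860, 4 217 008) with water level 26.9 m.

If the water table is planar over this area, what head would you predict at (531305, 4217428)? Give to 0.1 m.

30.1 m

∂h/∂x = (29.4 − 28.3) / (531240 − 530860) = +0.002895
∂h/∂y = (26.9 − 28.3) / (4217008 − 4217313) = +0.004590
h(531305, 4217428) = 28.3 + (+0.002895)·(445) + (+0.004590)·(115) = 28.3 +1.288 +0.528 = 30.116 m.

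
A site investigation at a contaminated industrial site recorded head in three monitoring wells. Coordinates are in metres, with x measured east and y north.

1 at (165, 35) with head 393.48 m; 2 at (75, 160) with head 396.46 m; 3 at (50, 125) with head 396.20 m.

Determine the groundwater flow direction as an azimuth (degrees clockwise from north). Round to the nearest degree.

Taking 1 as reference: 2−1 = (-90, 125, +2.98); 3−1 = (-115, 90, +2.72).
Solve a·Δx + b·Δy = Δh: det = (-90)·90 − (-115)·125 = 6275.
∂h/∂x = [(+2.98)·90 − (+2.72)·125] / 6275 = -0.01144
∂h/∂y = [(-90)·(+2.72) − (-115)·(+2.98)] / 6275 = +0.01560
Flow direction (−∇h) has components (+0.01144 E, -0.01560 N).
Azimuth = atan2(E, N) = atan2(+0.01144, -0.01560) = 143.7° ≈ 144°.

144°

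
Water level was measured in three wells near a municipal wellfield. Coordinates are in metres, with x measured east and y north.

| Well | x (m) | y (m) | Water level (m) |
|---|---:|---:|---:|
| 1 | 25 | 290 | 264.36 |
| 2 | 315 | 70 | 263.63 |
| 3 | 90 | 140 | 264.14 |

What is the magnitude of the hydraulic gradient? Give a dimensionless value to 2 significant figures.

0.0022

With h = a·x + b·y + c and 1 as origin, the differences give:
  290·a + (-220)·b = -0.73
  65·a + (-150)·b = -0.22
Eliminate b (×(-150) and ×(-220), subtract): -29200·a = 61.100 → a = ∂h/∂x = -0.002092
Back-substitute: b = ∂h/∂y = +0.0005599.
|∇h| = √(-0.002092² + 0.0005599²) = 0.002166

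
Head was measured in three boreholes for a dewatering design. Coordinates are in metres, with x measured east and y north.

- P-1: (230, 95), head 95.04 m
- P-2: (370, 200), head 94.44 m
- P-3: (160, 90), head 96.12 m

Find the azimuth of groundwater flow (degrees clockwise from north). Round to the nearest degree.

Three-point gradient (reference P-1): Δ to P-2 = (140, 105, -0.60), Δ to P-3 = (-70, -5, +1.08).
∂h/∂x = -0.01660, ∂h/∂y = +0.01642 (det = 6650).
Flow direction (−∇h) has components (+0.01660 E, -0.01642 N).
Azimuth = atan2(E, N) = atan2(+0.01660, -0.01642) = 134.7° ≈ 135°.

135°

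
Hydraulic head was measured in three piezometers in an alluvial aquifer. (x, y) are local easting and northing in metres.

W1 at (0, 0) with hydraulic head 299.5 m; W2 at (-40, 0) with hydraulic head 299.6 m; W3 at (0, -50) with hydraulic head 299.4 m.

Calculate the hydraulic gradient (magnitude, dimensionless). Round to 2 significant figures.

0.0032

∂h/∂x = (299.6 − 299.5) / (-40 − 0) = -0.002500
∂h/∂y = (299.4 − 299.5) / (-50 − 0) = +0.002000
|∇h| = √(-0.002500² + 0.002000²) = 0.003202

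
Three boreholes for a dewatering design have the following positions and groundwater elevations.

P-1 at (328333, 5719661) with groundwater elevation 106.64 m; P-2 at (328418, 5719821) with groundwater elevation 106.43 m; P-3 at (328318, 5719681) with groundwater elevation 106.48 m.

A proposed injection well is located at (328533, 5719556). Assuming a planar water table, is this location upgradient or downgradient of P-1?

upgradient

With h = a·x + b·y + c and P-1 as origin, the differences give:
  85·a + 160·b = -0.21
  (-15)·a + 20·b = -0.16
Eliminate b (×20 and ×160, subtract): 4100·a = 21.400 → a = ∂h/∂x = +0.005220
Back-substitute: b = ∂h/∂y = -0.004085.
Head at (328533, 5719556) = 106.64 + (+0.005220)·(200) + (-0.004085)·(-105) = 108.11 m.
That is higher than the 106.64 m at P-1, so the point is upgradient.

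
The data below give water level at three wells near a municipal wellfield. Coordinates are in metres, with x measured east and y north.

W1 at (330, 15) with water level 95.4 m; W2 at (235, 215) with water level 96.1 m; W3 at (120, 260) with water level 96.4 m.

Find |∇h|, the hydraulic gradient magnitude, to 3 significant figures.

Taking W1 as reference: W2−W1 = (-95, 200, +0.7); W3−W1 = (-210, 245, +1.0).
Solve a·Δx + b·Δy = Δh: det = (-95)·245 − (-210)·200 = 18725.
∂h/∂x = [(+0.7)·245 − (+1.0)·200] / 18725 = -0.001522
∂h/∂y = [(-95)·(+1.0) − (-210)·(+0.7)] / 18725 = +0.002777
|∇h| = √(-0.001522² + 0.002777²) = 0.003167

0.00317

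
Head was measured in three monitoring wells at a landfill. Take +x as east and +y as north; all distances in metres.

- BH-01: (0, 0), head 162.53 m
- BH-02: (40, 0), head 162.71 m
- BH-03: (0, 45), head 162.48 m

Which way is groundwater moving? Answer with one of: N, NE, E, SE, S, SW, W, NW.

∂h/∂x = (162.71 − 162.53) / (40 − 0) = +0.004500
∂h/∂y = (162.48 − 162.53) / (45 − 0) = -0.001111
Flow = −∇h = (-0.004500 east, +0.001111 north), which points west.

W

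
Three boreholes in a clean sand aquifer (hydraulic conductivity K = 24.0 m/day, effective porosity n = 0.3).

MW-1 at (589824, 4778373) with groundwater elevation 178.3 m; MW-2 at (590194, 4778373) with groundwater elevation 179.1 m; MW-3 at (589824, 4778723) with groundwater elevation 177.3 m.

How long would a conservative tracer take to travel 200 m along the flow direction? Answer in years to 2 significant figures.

1.9 years

∂h/∂x = (179.1 − 178.3) / (590194 − 589824) = +0.002162
∂h/∂y = (177.3 − 178.3) / (4778723 − 4778373) = -0.002857
|∇h| = √(0.002162² + -0.002857²) = 0.003583
Seepage velocity v = K·i/n = 24.0 × 0.003583 / 0.3 = 0.2866 m/day.
t = 200 / 0.2866 = 697.8 days = 1.91 years.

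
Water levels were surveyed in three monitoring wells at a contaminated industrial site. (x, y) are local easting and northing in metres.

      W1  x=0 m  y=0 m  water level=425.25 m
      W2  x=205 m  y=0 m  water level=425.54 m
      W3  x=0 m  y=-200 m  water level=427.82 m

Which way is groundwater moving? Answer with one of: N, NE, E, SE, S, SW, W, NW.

N

∂h/∂x = (425.54 − 425.25) / (205 − 0) = +0.001415
∂h/∂y = (427.82 − 425.25) / (-200 − 0) = -0.01285
Flow = −∇h = (-0.001415 east, +0.01285 north), which points north.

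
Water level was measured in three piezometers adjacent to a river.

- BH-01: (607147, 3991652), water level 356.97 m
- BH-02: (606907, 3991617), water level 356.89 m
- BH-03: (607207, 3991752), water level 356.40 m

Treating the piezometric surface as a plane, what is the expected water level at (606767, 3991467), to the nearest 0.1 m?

357.7 m

Differences from BH-01: to BH-02 (Δx, Δy, Δh) = (-240, -35, -0.08); to BH-03 = (60, 100, -0.57).
Solve a·Δx + b·Δy = Δh: det = (-240)·100 − 60·(-35) = -21900.
∂h/∂x = [(-0.08)·100 − (-0.57)·(-35)] / -21900 = +0.001276
∂h/∂y = [(-240)·(-0.57) − 60·(-0.08)] / -21900 = -0.006466
h(606767, 3991467) = 356.97 + (+0.001276)·(-380) + (-0.006466)·(-185) = 356.97 -0.485 +1.196 = 357.681 m.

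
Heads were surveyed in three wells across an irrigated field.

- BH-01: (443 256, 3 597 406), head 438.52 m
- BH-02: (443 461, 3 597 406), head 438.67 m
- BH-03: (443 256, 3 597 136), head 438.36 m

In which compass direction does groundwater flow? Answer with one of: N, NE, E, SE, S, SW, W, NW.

SW

∂h/∂x = (438.67 − 438.52) / (443461 − 443256) = +0.0007317
∂h/∂y = (438.36 − 438.52) / (3597136 − 3597406) = +0.0005926
Flow = −∇h = (-0.0007317 east, -0.0005926 north), which points southwest.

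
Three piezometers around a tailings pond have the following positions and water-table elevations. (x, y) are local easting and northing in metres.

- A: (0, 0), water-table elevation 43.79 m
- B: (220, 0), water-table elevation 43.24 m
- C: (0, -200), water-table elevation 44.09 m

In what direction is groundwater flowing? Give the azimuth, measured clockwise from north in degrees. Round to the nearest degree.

∂h/∂x = (43.24 − 43.79) / (220 − 0) = -0.002500
∂h/∂y = (44.09 − 43.79) / (-200 − 0) = -0.001500
Flow direction (−∇h) has components (+0.002500 E, +0.001500 N).
Azimuth = atan2(E, N) = atan2(+0.002500, +0.001500) = 59.0° ≈ 059°.

059°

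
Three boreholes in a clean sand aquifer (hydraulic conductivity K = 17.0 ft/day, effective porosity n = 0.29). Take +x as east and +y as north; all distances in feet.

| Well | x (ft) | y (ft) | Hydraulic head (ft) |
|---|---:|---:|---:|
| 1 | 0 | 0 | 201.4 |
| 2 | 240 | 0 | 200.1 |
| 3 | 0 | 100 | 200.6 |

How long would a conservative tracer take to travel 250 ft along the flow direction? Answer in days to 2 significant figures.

∂h/∂x = (200.1 − 201.4) / (240 − 0) = -0.005417
∂h/∂y = (200.6 − 201.4) / (100 − 0) = -0.008000
|∇h| = √(-0.005417² + -0.008000²) = 0.009661
Seepage velocity v = K·i/n = 17.0 × 0.009661 / 0.29 = 0.5663 ft/day.
t = 250 / 0.5663 = 441.5 days.

440 days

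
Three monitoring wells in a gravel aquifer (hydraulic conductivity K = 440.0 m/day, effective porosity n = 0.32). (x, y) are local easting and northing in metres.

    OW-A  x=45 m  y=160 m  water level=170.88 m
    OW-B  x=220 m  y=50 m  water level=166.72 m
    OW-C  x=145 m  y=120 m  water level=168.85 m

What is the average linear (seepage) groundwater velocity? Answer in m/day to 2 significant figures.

29 m/day

With h = a·x + b·y + c and OW-A as origin, the differences give:
  175·a + (-110)·b = -4.16
  100·a + (-40)·b = -2.03
Eliminate b (×(-40) and ×(-110), subtract): 4000·a = -56.900 → a = ∂h/∂x = -0.01423
Back-substitute: b = ∂h/∂y = +0.01519.
|∇h| = √(-0.01423² + 0.01519²) = 0.02081
Seepage velocity v = K·i/n = 440.0 × 0.02081 / 0.32 = 28.61 m/day.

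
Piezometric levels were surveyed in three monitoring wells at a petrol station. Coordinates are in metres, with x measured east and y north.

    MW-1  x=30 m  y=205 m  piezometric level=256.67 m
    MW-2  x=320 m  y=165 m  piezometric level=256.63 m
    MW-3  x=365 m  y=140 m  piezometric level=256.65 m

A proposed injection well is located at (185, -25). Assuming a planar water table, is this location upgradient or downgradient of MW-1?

upgradient

With h = a·x + b·y + c and MW-1 as origin, the differences give:
  290·a + (-40)·b = -0.04
  335·a + (-65)·b = -0.02
Eliminate b (×(-65) and ×(-40), subtract): -5450·a = 1.800 → a = ∂h/∂x = -0.0003303
Back-substitute: b = ∂h/∂y = -0.001394.
Head at (185, -25) = 256.67 + (-0.0003303)·(155) + (-0.001394)·(-230) = 256.94 m.
That is higher than the 256.67 m at MW-1, so the point is upgradient.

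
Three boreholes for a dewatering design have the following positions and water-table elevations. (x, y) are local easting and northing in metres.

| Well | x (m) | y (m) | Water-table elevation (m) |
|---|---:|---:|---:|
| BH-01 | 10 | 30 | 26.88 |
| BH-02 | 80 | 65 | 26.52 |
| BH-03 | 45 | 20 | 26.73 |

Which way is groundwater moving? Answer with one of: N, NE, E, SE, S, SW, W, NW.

Taking BH-01 as reference: BH-02−BH-01 = (70, 35, -0.36); BH-03−BH-01 = (35, -10, -0.15).
Determinant of the coordinate differences = 70·(-10) − 35·35 = -1925.
∂h/∂x = [(-0.36)·(-10) − (-0.15)·35] / -1925 = -0.004597
∂h/∂y = [70·(-0.15) − 35·(-0.36)] / -1925 = -0.001091
Flow = −∇h = (+0.004597 east, +0.001091 north), which points east.

E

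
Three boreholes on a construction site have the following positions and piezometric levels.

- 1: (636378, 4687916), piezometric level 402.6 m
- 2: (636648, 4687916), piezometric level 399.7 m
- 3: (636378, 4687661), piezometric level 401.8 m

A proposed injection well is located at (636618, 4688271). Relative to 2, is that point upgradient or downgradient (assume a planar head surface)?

∂h/∂x = (399.7 − 402.6) / (636648 − 636378) = -0.01074
∂h/∂y = (401.8 − 402.6) / (4687661 − 4687916) = +0.003137
Head at (636618, 4688271) = 402.6 + (-0.01074)·(240) + (+0.003137)·(355) = 401.14 m.
That is higher than the 399.7 m at 2, so the point is upgradient.

upgradient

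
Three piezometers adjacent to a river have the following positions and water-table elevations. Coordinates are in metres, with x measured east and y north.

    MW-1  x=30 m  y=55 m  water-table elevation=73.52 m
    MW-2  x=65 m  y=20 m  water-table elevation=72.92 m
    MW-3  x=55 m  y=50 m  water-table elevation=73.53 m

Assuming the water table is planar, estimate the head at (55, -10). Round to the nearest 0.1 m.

With h = a·x + b·y + c and MW-1 as origin, the differences give:
  35·a + (-35)·b = -0.60
  25·a + (-5)·b = +0.01
Eliminate b (×(-5) and ×(-35), subtract): 700·a = 3.350 → a = ∂h/∂x = +0.004786
Back-substitute: b = ∂h/∂y = +0.02193.
h(55, -10) = 73.52 + (+0.004786)·(25) + (+0.02193)·(-65) = 73.52 +0.120 -1.425 = 72.214 m.

72.2 m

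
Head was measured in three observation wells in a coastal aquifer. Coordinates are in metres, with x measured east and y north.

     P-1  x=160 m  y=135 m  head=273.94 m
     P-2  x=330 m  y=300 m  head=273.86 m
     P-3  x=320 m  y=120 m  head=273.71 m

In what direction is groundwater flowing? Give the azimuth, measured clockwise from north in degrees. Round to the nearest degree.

With h = a·x + b·y + c and P-1 as origin, the differences give:
  170·a + 165·b = -0.08
  160·a + (-15)·b = -0.23
Eliminate b (×(-15) and ×165, subtract): -28950·a = 39.150 → a = ∂h/∂x = -0.001352
Back-substitute: b = ∂h/∂y = +0.0009085.
Flow direction (−∇h) has components (+0.001352 E, -0.0009085 N).
Azimuth = atan2(E, N) = atan2(+0.001352, -0.0009085) = 123.9° ≈ 124°.

124°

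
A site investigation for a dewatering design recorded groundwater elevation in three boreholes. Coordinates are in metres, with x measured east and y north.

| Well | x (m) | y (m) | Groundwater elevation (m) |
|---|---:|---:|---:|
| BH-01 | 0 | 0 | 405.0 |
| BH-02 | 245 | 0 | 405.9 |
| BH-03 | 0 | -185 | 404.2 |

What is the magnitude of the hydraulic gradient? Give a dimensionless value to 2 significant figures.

0.0057

∂h/∂x = (405.9 − 405.0) / (245 − 0) = +0.003673
∂h/∂y = (404.2 − 405.0) / (-185 − 0) = +0.004324
|∇h| = √(0.003673² + 0.004324²) = 0.005673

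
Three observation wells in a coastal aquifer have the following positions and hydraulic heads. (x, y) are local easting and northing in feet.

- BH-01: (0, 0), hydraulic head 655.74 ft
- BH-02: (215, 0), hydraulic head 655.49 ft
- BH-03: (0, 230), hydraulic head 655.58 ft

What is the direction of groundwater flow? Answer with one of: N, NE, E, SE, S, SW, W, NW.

NE

∂h/∂x = (655.49 − 655.74) / (215 − 0) = -0.001163
∂h/∂y = (655.58 − 655.74) / (230 − 0) = -0.0006957
Flow = −∇h = (+0.001163 east, +0.0006957 north), which points northeast.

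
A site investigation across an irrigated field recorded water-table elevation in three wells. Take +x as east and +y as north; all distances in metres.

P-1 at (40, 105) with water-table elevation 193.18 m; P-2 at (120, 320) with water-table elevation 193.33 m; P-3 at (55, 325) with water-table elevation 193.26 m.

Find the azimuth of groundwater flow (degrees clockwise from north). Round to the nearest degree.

255°

Three-point gradient (reference P-1): Δ to P-2 = (80, 215, +0.15), Δ to P-3 = (15, 220, +0.08).
∂h/∂x = +0.001099, ∂h/∂y = +0.0002887 (det = 14375).
Flow direction (−∇h) has components (-0.001099 E, -0.0002887 N).
Azimuth = atan2(E, N) = atan2(-0.001099, -0.0002887) = 255.3° ≈ 255°.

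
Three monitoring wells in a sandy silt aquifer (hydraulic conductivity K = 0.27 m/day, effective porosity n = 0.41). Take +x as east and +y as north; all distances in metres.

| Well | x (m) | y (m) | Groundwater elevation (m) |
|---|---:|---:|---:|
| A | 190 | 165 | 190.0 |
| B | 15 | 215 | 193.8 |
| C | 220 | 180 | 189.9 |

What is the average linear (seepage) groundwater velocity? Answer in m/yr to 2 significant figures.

6.7 m/yr

Taking A as reference: B−A = (-175, 50, +3.8); C−A = (30, 15, -0.1).
Solve a·Δx + b·Δy = Δh: det = (-175)·15 − 30·50 = -4125.
∂h/∂x = [(+3.8)·15 − (-0.1)·50] / -4125 = -0.01503
∂h/∂y = [(-175)·(-0.1) − 30·(+3.8)] / -4125 = +0.02339
|∇h| = √(-0.01503² + 0.02339²) = 0.0278
Seepage velocity v = K·i/n = 0.27 × 0.0278 / 0.41 = 0.01831 m/day = 6.688 m/yr.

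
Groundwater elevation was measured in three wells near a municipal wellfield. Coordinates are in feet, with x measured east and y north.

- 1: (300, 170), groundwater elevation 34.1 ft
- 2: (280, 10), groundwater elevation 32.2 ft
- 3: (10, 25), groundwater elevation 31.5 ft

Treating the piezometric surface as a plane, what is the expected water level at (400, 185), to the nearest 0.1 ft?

Three-point gradient (reference 1): Δ to 2 = (-20, -160, -1.9), Δ to 3 = (-290, -145, -2.6).
∂h/∂x = +0.003230, ∂h/∂y = +0.01147 (det = -43500).
h(400, 185) = 34.1 + (+0.003230)·(100) + (+0.01147)·(15) = 34.1 +0.323 +0.172 = 34.595 ft.

34.6 ft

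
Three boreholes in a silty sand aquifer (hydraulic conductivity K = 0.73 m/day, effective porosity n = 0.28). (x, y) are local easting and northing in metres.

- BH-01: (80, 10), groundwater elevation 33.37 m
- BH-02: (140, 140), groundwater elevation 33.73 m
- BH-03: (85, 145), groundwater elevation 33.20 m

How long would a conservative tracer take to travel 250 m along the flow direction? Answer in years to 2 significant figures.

Three-point gradient (reference BH-01): Δ to BH-02 = (60, 130, +0.36), Δ to BH-03 = (5, 135, -0.17).
∂h/∂x = +0.009490, ∂h/∂y = -0.001611 (det = 7450).
|∇h| = √(0.009490² + -0.001611²) = 0.009626
Seepage velocity v = K·i/n = 0.73 × 0.009626 / 0.28 = 0.0251 m/day.
t = 250 / 0.0251 = 9960 days = 27.3 years.

27 years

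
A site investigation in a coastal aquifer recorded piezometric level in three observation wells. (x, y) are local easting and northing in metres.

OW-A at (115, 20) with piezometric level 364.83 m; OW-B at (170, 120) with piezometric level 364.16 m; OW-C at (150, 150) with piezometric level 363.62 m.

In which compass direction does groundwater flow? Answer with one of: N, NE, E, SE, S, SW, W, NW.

Taking OW-A as reference: OW-B−OW-A = (55, 100, -0.67); OW-C−OW-A = (35, 130, -1.21).
Determinant of the coordinate differences = 55·130 − 35·100 = 3650.
∂h/∂x = [(-0.67)·130 − (-1.21)·100] / 3650 = +0.009288
∂h/∂y = [55·(-1.21) − 35·(-0.67)] / 3650 = -0.01181
Flow = −∇h = (-0.009288 east, +0.01181 north), which points northwest.

NW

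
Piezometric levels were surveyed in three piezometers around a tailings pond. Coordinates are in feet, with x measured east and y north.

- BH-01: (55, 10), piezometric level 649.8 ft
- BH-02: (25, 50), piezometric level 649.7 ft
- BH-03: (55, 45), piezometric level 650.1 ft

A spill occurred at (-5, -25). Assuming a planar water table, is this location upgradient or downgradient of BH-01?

downgradient

Taking BH-01 as reference: BH-02−BH-01 = (-30, 40, -0.1); BH-03−BH-01 = (0, 35, +0.3).
Determinant of the coordinate differences = (-30)·35 − 0·40 = -1050.
∂h/∂x = [(-0.1)·35 − (+0.3)·40] / -1050 = +0.01476
∂h/∂y = [(-30)·(+0.3) − 0·(-0.1)] / -1050 = +0.008571
Head at (-5, -25) = 649.8 + (+0.01476)·(-60) + (+0.008571)·(-35) = 648.61 ft.
That is lower than the 649.8 ft at BH-01, so the point is downgradient.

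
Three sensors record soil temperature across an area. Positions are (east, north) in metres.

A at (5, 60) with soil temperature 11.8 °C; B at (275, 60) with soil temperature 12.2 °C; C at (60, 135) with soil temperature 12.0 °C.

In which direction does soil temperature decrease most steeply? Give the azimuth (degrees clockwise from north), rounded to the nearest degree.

223°

With T = a·x + b·y + c and A as origin, the differences give:
  270·a + 0·b = +0.4
  55·a + 75·b = +0.2
Eliminate b (×75 and ×0, subtract): 20250·a = 30.00 → a = ∂T/∂x = +0.001481
Back-substitute: b = ∂T/∂y = +0.001580.
Steepest decrease is along −∇f: components (-0.001481 E, -0.001580 N).
Azimuth = atan2(-0.001481, -0.001580) = 223.2° ≈ 223°.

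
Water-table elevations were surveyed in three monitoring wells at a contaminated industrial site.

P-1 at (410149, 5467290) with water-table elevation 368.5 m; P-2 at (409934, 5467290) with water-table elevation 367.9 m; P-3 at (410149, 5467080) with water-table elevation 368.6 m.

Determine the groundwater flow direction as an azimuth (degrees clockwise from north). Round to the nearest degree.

∂h/∂x = (367.9 − 368.5) / (409934 − 410149) = +0.002791
∂h/∂y = (368.6 − 368.5) / (5467080 − 5467290) = -0.0004762
Flow direction (−∇h) has components (-0.002791 E, +0.0004762 N).
Azimuth = atan2(E, N) = atan2(-0.002791, +0.0004762) = 279.7° ≈ 280°.

280°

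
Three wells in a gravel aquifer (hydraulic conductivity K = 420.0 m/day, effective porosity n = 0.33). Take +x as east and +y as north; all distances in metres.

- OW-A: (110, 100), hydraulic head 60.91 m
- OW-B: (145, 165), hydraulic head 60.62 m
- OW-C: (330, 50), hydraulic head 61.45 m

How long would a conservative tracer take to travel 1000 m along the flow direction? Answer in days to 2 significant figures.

150 days

Taking OW-A as reference: OW-B−OW-A = (35, 65, -0.29); OW-C−OW-A = (220, -50, +0.54).
Solve a·Δx + b·Δy = Δh: det = 35·(-50) − 220·65 = -16050.
∂h/∂x = [(-0.29)·(-50) − (+0.54)·65] / -16050 = +0.001283
∂h/∂y = [35·(+0.54) − 220·(-0.29)] / -16050 = -0.005153
|∇h| = √(0.001283² + -0.005153²) = 0.00531
Seepage velocity v = K·i/n = 420.0 × 0.00531 / 0.33 = 6.758 m/day.
t = 1000 / 6.758 = 148 days.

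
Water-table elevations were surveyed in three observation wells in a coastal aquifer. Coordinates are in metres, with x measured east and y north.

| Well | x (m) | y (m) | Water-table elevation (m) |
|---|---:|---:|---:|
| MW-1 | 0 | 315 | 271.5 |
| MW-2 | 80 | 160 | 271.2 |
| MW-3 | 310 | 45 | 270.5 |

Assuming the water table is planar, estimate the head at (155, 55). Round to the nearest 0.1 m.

Differences from MW-1: to MW-2 (Δx, Δy, Δh) = (80, -155, -0.3); to MW-3 = (310, -270, -1.0).
Solve a·Δx + b·Δy = Δh: det = 80·(-270) − 310·(-155) = 26450.
∂h/∂x = [(-0.3)·(-270) − (-1.0)·(-155)] / 26450 = -0.002798
∂h/∂y = [80·(-1.0) − 310·(-0.3)] / 26450 = +0.0004915
h(155, 55) = 271.5 + (-0.002798)·(155) + (+0.0004915)·(-260) = 271.5 -0.434 -0.128 = 270.939 m.

270.9 m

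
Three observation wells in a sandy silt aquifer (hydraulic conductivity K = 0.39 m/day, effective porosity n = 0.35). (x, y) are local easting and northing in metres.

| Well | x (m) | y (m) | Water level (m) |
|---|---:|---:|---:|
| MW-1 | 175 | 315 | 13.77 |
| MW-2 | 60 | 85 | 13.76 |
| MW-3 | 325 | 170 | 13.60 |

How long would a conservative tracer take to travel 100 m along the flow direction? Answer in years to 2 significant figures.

Differences from MW-1: to MW-2 (Δx, Δy, Δh) = (-115, -230, -0.01); to MW-3 = (150, -145, -0.17).
Determinant of the coordinate differences = (-115)·(-145) − 150·(-230) = 51175.
∂h/∂x = [(-0.01)·(-145) − (-0.17)·(-230)] / 51175 = -0.0007357
∂h/∂y = [(-115)·(-0.17) − 150·(-0.01)] / 51175 = +0.0004113
|∇h| = √(-0.0007357² + 0.0004113²) = 0.0008429
Seepage velocity v = K·i/n = 0.39 × 0.0008429 / 0.35 = 0.0009392 m/day.
t = 100 / 0.0009392 = 1.065e+05 days = 292 years.

290 years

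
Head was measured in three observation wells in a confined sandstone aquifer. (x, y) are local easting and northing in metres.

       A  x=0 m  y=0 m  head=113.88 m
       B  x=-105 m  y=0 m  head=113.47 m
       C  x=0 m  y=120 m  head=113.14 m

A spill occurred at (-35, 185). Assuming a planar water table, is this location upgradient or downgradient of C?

∂h/∂x = (113.47 − 113.88) / (-105 − 0) = +0.003905
∂h/∂y = (113.14 − 113.88) / (120 − 0) = -0.006167
Head at (-35, 185) = 113.88 + (+0.003905)·(-35) + (-0.006167)·(185) = 112.60 m.
That is lower than the 113.14 m at C, so the point is downgradient.

downgradient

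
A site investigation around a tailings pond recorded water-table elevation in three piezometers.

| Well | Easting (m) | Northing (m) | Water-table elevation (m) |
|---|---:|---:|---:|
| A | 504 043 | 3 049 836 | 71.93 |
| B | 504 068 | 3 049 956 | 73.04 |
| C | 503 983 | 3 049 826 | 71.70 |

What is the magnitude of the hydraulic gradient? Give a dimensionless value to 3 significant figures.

Differences from A: to B (Δx, Δy, Δh) = (25, 120, +1.11); to C = (-60, -10, -0.23).
Determinant of the coordinate differences = 25·(-10) − (-60)·120 = 6950.
∂h/∂x = [(+1.11)·(-10) − (-0.23)·120] / 6950 = +0.002374
∂h/∂y = [25·(-0.23) − (-60)·(+1.11)] / 6950 = +0.008755
|∇h| = √(0.002374² + 0.008755²) = 0.009071

0.00907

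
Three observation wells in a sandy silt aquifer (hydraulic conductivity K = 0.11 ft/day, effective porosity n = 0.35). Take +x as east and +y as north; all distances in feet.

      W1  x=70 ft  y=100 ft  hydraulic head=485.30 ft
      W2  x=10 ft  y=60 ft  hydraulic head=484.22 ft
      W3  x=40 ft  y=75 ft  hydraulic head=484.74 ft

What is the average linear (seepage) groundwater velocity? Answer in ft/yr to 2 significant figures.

1.8 ft/yr

Taking W1 as reference: W2−W1 = (-60, -40, -1.08); W3−W1 = (-30, -25, -0.56).
Solve a·Δx + b·Δy = Δh: det = (-60)·(-25) − (-30)·(-40) = 300.
∂h/∂x = [(-1.08)·(-25) − (-0.56)·(-40)] / 300 = +0.01533
∂h/∂y = [(-60)·(-0.56) − (-30)·(-1.08)] / 300 = +0.004000
|∇h| = √(0.01533² + 0.004000²) = 0.01584
Seepage velocity v = K·i/n = 0.11 × 0.01584 / 0.35 = 0.004978 ft/day = 1.818 ft/yr.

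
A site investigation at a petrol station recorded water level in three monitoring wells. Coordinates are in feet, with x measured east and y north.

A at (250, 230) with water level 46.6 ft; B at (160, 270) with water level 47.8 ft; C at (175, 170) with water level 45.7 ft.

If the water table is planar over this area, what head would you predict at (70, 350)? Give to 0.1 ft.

49.8 ft

With h = a·x + b·y + c and A as origin, the differences give:
  (-90)·a + 40·b = +1.2
  (-75)·a + (-60)·b = -0.9
Eliminate b (×(-60) and ×40, subtract): 8400·a = -36.00 → a = ∂h/∂x = -0.004286
Back-substitute: b = ∂h/∂y = +0.02036.
h(70, 350) = 46.6 + (-0.004286)·(-180) + (+0.02036)·(120) = 46.6 +0.771 +2.443 = 49.814 ft.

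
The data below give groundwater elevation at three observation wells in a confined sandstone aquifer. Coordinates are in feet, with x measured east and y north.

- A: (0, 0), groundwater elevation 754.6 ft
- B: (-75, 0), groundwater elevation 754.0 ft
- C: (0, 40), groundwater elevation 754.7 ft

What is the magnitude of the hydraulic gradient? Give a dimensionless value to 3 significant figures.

0.00838

∂h/∂x = (754.0 − 754.6) / (-75 − 0) = +0.008000
∂h/∂y = (754.7 − 754.6) / (40 − 0) = +0.002500
|∇h| = √(0.008000² + 0.002500²) = 0.008382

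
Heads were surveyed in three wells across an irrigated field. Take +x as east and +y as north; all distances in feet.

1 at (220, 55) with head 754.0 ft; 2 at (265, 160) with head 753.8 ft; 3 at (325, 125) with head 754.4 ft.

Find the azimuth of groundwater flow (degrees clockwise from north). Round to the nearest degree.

With h = a·x + b·y + c and 1 as origin, the differences give:
  45·a + 105·b = -0.2
  105·a + 70·b = +0.4
Eliminate b (×70 and ×105, subtract): -7875·a = -56.00 → a = ∂h/∂x = +0.007111
Back-substitute: b = ∂h/∂y = -0.004952.
Flow direction (−∇h) has components (-0.007111 E, +0.004952 N).
Azimuth = atan2(E, N) = atan2(-0.007111, +0.004952) = 304.9° ≈ 305°.

305°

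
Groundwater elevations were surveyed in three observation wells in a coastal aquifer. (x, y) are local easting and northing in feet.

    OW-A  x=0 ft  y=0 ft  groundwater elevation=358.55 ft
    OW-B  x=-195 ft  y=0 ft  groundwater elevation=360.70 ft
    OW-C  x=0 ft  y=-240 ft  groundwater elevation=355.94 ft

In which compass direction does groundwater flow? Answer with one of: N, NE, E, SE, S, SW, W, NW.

∂h/∂x = (360.70 − 358.55) / (-195 − 0) = -0.01103
∂h/∂y = (355.94 − 358.55) / (-240 − 0) = +0.01088
Flow = −∇h = (+0.01103 east, -0.01088 north), which points southeast.

SE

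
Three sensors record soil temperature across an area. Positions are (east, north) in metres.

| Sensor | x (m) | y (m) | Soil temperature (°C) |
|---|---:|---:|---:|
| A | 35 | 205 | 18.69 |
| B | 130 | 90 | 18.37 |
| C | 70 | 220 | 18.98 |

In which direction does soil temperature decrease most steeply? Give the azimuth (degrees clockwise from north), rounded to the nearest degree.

216°

Taking A as reference: B−A = (95, -115, -0.32); C−A = (35, 15, +0.29).
Solve a·Δx + b·Δy = ΔT: det = 95·15 − 35·(-115) = 5450.
∂T/∂x = [(-0.32)·15 − (+0.29)·(-115)] / 5450 = +0.005239
∂T/∂y = [95·(+0.29) − 35·(-0.32)] / 5450 = +0.007110
Steepest decrease is along −∇f: components (-0.005239 E, -0.007110 N).
Azimuth = atan2(-0.005239, -0.007110) = 216.4° ≈ 216°.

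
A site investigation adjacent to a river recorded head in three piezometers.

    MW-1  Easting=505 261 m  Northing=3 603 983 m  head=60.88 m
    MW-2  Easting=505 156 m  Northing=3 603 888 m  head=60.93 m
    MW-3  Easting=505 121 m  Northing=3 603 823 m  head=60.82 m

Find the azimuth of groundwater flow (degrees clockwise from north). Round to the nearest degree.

134°

With h = a·x + b·y + c and MW-1 as origin, the differences give:
  (-105)·a + (-95)·b = +0.05
  (-140)·a + (-160)·b = -0.06
Eliminate b (×(-160) and ×(-95), subtract): 3500·a = -13.700 → a = ∂h/∂x = -0.003914
Back-substitute: b = ∂h/∂y = +0.003800.
Flow direction (−∇h) has components (+0.003914 E, -0.003800 N).
Azimuth = atan2(E, N) = atan2(+0.003914, -0.003800) = 134.2° ≈ 134°.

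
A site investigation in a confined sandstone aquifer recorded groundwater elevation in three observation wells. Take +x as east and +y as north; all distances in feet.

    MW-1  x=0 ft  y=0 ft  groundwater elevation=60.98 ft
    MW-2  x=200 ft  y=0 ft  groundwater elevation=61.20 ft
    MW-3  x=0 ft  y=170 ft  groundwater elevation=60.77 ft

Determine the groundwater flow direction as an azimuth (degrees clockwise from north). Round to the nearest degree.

318°

∂h/∂x = (61.20 − 60.98) / (200 − 0) = +0.001100
∂h/∂y = (60.77 − 60.98) / (170 − 0) = -0.001235
Flow direction (−∇h) has components (-0.001100 E, +0.001235 N).
Azimuth = atan2(E, N) = atan2(-0.001100, +0.001235) = 318.3° ≈ 318°.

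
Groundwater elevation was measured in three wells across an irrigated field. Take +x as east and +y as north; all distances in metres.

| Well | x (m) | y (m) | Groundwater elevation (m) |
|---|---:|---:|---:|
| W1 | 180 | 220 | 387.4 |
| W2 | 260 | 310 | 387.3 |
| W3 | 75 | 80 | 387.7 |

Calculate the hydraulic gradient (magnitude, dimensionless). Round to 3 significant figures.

With h = a·x + b·y + c and W1 as origin, the differences give:
  80·a + 90·b = -0.1
  (-105)·a + (-140)·b = +0.3
Eliminate b (×(-140) and ×90, subtract): -1750·a = -13.00 → a = ∂h/∂x = +0.007429
Back-substitute: b = ∂h/∂y = -0.007714.
|∇h| = √(0.007429² + -0.007714²) = 0.01071

0.0107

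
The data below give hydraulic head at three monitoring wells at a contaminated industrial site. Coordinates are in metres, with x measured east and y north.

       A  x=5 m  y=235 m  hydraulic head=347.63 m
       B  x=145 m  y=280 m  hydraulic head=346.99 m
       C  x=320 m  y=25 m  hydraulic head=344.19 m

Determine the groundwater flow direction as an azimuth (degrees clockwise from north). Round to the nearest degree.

With h = a·x + b·y + c and A as origin, the differences give:
  140·a + 45·b = -0.64
  315·a + (-210)·b = -3.44
Eliminate b (×(-210) and ×45, subtract): -43575·a = 289.200 → a = ∂h/∂x = -0.006637
Back-substitute: b = ∂h/∂y = +0.006426.
Flow direction (−∇h) has components (+0.006637 E, -0.006426 N).
Azimuth = atan2(E, N) = atan2(+0.006637, -0.006426) = 134.1° ≈ 134°.

134°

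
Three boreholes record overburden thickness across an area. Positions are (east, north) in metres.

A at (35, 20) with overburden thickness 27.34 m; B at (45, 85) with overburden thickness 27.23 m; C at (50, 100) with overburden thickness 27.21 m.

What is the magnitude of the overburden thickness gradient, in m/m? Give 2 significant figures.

0.0028 m/m

Three-point gradient (reference A): Δ to B = (10, 65, -0.11), Δ to C = (15, 80, -0.13).
∂d/∂x = +0.002000, ∂d/∂y = -0.002000 (det = -175).
|∇f| = √(0.002000² + -0.002000²) = 0.002828 m/m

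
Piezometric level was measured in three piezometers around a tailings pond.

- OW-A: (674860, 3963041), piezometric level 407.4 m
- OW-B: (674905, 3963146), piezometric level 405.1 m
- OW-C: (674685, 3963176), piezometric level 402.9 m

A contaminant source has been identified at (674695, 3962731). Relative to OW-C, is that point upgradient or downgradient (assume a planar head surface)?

upgradient

With h = a·x + b·y + c and OW-A as origin, the differences give:
  45·a + 105·b = -2.3
  (-175)·a + 135·b = -4.5
Eliminate b (×135 and ×105, subtract): 24450·a = 162.00 → a = ∂h/∂x = +0.006626
Back-substitute: b = ∂h/∂y = -0.02474.
Head at (674695, 3962731) = 407.4 + (+0.006626)·(-165) + (-0.02474)·(-310) = 413.98 m.
That is higher than the 402.9 m at OW-C, so the point is upgradient.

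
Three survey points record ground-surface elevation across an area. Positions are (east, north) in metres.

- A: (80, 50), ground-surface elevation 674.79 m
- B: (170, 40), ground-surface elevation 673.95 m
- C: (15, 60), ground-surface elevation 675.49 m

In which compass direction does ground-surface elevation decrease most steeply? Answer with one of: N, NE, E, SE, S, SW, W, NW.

Differences from A: to B (Δx, Δy, Δh) = (90, -10, -0.84); to C = (-65, 10, +0.70).
Solve a·Δx + b·Δy = Δz: det = 90·10 − (-65)·(-10) = 250.
∂z/∂x = [(-0.84)·10 − (+0.70)·(-10)] / 250 = -0.005600
∂z/∂y = [90·(+0.70) − (-65)·(-0.84)] / 250 = +0.03360
Steepest decrease is along −∇f = (+0.005600 E, -0.03360 N) → south.

S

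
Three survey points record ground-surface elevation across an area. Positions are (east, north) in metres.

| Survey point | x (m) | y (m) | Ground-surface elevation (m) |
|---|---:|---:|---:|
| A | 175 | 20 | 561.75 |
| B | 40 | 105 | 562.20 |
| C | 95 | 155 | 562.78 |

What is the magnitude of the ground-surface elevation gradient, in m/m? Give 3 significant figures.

0.00932 m/m

With z = a·x + b·y + c and A as origin, the differences give:
  (-135)·a + 85·b = +0.45
  (-80)·a + 135·b = +1.03
Eliminate b (×135 and ×85, subtract): -11425·a = -26.800 → a = ∂z/∂x = +0.002346
Back-substitute: b = ∂z/∂y = +0.009020.
|∇f| = √(0.002346² + 0.009020²) = 0.00932 m/m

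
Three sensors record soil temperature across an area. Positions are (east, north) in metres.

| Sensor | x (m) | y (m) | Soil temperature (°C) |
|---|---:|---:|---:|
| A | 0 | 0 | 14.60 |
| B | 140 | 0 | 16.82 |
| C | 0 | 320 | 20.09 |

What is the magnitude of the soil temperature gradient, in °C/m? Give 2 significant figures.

∂T/∂x = (16.82 − 14.60) / (140 − 0) = +0.01586
∂T/∂y = (20.09 − 14.60) / (320 − 0) = +0.01716
|∇f| = √(0.01586² + 0.01716²) = 0.02337 °C/m

0.023 °C/m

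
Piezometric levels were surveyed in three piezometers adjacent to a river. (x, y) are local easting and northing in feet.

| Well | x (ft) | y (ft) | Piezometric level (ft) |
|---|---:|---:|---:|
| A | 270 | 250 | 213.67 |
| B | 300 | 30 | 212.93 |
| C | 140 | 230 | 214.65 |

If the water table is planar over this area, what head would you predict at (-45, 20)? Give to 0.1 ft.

215.6 ft

With h = a·x + b·y + c and A as origin, the differences give:
  30·a + (-220)·b = -0.74
  (-130)·a + (-20)·b = +0.98
Eliminate b (×(-20) and ×(-220), subtract): -29200·a = 230.400 → a = ∂h/∂x = -0.007890
Back-substitute: b = ∂h/∂y = +0.002288.
h(-45, 20) = 213.67 + (-0.007890)·(-315) + (+0.002288)·(-230) = 213.67 +2.485 -0.526 = 215.629 ft.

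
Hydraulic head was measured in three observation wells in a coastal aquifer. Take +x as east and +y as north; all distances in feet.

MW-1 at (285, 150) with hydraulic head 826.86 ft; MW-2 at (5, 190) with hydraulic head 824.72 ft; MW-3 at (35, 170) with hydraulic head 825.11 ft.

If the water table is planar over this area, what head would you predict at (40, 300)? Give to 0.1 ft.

823.8 ft

With h = a·x + b·y + c and MW-1 as origin, the differences give:
  (-280)·a + 40·b = -2.14
  (-250)·a + 20·b = -1.75
Eliminate b (×20 and ×40, subtract): 4400·a = 27.200 → a = ∂h/∂x = +0.006182
Back-substitute: b = ∂h/∂y = -0.01023.
h(40, 300) = 826.86 + (+0.006182)·(-245) + (-0.01023)·(150) = 826.86 -1.515 -1.534 = 823.811 ft.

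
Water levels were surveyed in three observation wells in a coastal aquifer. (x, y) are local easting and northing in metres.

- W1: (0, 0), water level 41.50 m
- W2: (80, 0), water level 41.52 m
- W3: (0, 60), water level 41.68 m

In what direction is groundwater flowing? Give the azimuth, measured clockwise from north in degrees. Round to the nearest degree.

∂h/∂x = (41.52 − 41.50) / (80 − 0) = +0.0002500
∂h/∂y = (41.68 − 41.50) / (60 − 0) = +0.003000
Flow direction (−∇h) has components (-0.0002500 E, -0.003000 N).
Azimuth = atan2(E, N) = atan2(-0.0002500, -0.003000) = 184.8° ≈ 185°.

185°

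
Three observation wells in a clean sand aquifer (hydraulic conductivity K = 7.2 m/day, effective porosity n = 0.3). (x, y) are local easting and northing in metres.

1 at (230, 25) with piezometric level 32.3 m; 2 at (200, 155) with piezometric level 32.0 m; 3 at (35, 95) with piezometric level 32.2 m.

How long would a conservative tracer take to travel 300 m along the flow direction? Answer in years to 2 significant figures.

Differences from 1: to 2 (Δx, Δy, Δh) = (-30, 130, -0.3); to 3 = (-195, 70, -0.1).
Determinant of the coordinate differences = (-30)·70 − (-195)·130 = 23250.
∂h/∂x = [(-0.3)·70 − (-0.1)·130] / 23250 = -0.0003441
∂h/∂y = [(-30)·(-0.1) − (-195)·(-0.3)] / 23250 = -0.002387
|∇h| = √(-0.0003441² + -0.002387²) = 0.002412
Seepage velocity v = K·i/n = 7.2 × 0.002412 / 0.3 = 0.05789 m/day.
t = 300 / 0.05789 = 5182 days = 14.2 years.

14 years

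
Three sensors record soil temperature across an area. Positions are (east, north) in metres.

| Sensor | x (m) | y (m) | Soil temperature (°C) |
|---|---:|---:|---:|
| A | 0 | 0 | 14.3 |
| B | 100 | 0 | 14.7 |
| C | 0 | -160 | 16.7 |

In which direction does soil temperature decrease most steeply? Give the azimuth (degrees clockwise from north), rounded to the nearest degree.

345°

∂T/∂x = (14.7 − 14.3) / (100 − 0) = +0.004000
∂T/∂y = (16.7 − 14.3) / (-160 − 0) = -0.01500
Steepest decrease is along −∇f: components (-0.004000 E, +0.01500 N).
Azimuth = atan2(-0.004000, +0.01500) = 345.1° ≈ 345°.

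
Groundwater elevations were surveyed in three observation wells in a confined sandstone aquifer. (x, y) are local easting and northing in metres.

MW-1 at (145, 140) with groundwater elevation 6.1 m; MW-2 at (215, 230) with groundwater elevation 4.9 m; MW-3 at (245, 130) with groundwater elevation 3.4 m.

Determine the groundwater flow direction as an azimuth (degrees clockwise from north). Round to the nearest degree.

Taking MW-1 as reference: MW-2−MW-1 = (70, 90, -1.2); MW-3−MW-1 = (100, -10, -2.7).
Solve a·Δx + b·Δy = Δh: det = 70·(-10) − 100·90 = -9700.
∂h/∂x = [(-1.2)·(-10) − (-2.7)·90] / -9700 = -0.02629
∂h/∂y = [70·(-2.7) − 100·(-1.2)] / -9700 = +0.007113
Flow direction (−∇h) has components (+0.02629 E, -0.007113 N).
Azimuth = atan2(E, N) = atan2(+0.02629, -0.007113) = 105.1° ≈ 105°.

105°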